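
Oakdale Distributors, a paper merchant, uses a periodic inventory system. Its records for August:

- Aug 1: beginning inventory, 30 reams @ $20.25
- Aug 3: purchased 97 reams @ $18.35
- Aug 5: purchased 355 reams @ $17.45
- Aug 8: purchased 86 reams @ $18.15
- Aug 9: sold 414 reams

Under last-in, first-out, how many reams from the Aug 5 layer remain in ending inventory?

Aug 9, 414 sold [LIFO — newest first]: 86 @ $18.15 + 328 @ $17.45 = $7,284.50
Ending inventory: 30 @ $20.25 + 97 @ $18.35 + 27 @ $17.45 = $2,858.60

27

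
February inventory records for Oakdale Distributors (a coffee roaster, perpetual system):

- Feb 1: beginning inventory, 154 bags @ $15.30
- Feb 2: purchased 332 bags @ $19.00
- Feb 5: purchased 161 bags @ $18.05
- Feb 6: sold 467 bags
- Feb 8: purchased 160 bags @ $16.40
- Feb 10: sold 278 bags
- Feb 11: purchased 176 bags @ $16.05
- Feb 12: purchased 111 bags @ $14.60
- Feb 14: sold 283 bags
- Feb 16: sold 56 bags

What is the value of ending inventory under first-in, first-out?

Feb 6, 467 sold [FIFO — oldest first]: 154 @ $15.30 + 313 @ $19.00 = $8,303.20
Feb 10, 278 sold [FIFO — oldest first]: 19 @ $19.00 + 161 @ $18.05 + 98 @ $16.40 = $4,874.25
Feb 14, 283 sold [FIFO — oldest first]: 62 @ $16.40 + 176 @ $16.05 + 45 @ $14.60 = $4,498.60
Feb 16, 56 sold [FIFO — oldest first]: 56 @ $14.60 = $817.60
Total COGS = $8,303.20 + $4,874.25 + $4,498.60 + $817.60 = $18,493.65
Ending inventory: 10 @ $14.60 = $146.00
Check: goods available $18,639.65 = COGS $18,493.65 + ending $146.00

Ending inventory = $146.00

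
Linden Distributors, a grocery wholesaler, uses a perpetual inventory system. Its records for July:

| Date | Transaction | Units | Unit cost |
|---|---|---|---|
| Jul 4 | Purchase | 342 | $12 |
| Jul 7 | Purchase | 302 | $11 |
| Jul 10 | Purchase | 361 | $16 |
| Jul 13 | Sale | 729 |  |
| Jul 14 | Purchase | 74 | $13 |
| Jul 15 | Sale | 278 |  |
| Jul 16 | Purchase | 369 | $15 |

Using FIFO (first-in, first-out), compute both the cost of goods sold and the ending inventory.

COGS = $13,228; ending inventory = $6,471

Jul 13, 729 sold [FIFO — oldest first]: 342 @ $12 + 302 @ $11 + 85 @ $16 = $8,786
Jul 15, 278 sold [FIFO — oldest first]: 276 @ $16 + 2 @ $13 = $4,442
Total COGS = $8,786 + $4,442 = $13,228
Ending inventory: 72 @ $13 + 369 @ $15 = $6,471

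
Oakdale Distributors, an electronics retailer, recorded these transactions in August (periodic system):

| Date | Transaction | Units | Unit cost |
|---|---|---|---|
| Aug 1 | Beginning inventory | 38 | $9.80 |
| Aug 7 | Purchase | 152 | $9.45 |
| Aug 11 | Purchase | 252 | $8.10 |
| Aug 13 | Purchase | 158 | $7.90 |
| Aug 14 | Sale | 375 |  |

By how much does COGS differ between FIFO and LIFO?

FIFO COGS: 38 @ $9.80 + 152 @ $9.45 + 185 @ $8.10 = $3,307.30
LIFO COGS: 158 @ $7.90 + 217 @ $8.10 = $3,005.90
Difference = |$3,307.30 − $3,005.90| = $301.40

$301.40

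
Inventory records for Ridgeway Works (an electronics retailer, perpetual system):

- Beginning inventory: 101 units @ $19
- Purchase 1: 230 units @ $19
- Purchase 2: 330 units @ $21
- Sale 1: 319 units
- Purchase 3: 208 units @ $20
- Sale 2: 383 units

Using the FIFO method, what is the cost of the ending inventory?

Sale 1 (319) [FIFO — oldest first]: 101 @ $19 + 218 @ $19 = $6,061
Sale 2 (383) [FIFO — oldest first]: 12 @ $19 + 330 @ $21 + 41 @ $20 = $7,978
Total COGS = $6,061 + $7,978 = $14,039
Ending inventory: 167 @ $20 = $3,340

Ending inventory = $3,340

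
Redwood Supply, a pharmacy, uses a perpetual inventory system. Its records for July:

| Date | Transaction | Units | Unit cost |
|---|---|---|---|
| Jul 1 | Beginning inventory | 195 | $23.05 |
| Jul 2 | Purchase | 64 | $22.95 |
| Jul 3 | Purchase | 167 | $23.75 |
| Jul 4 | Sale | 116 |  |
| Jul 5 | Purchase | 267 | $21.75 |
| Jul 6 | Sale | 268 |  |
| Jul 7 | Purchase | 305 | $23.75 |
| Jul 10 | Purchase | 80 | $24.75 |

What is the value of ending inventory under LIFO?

Jul 4, 116 sold [LIFO — newest first]: 116 @ $23.75 = $2,755.00
Jul 6, 268 sold [LIFO — newest first]: 267 @ $21.75 + 1 @ $23.75 = $5,831.00
Total COGS = $2,755.00 + $5,831.00 = $8,586.00
Ending inventory: 195 @ $23.05 + 64 @ $22.95 + 50 @ $23.75 + 305 @ $23.75 + 80 @ $24.75 = $16,374.80
Check: goods available $24,960.80 = COGS $8,586.00 + ending $16,374.80

Ending inventory = $16,374.80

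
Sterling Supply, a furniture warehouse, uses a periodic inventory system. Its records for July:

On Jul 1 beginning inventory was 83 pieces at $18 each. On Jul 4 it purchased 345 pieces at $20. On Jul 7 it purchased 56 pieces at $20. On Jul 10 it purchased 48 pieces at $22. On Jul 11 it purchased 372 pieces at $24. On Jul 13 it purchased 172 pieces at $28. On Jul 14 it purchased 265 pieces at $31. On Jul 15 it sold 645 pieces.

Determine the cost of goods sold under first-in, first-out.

Jul 15, 645 sold [FIFO — oldest first]: 83 @ $18 + 345 @ $20 + 56 @ $20 + 48 @ $22 + 113 @ $24 = $13,282
Ending inventory: 259 @ $24 + 172 @ $28 + 265 @ $31 = $19,247
Check: goods available $32,529 = COGS $13,282 + ending $19,247

COGS = $13,282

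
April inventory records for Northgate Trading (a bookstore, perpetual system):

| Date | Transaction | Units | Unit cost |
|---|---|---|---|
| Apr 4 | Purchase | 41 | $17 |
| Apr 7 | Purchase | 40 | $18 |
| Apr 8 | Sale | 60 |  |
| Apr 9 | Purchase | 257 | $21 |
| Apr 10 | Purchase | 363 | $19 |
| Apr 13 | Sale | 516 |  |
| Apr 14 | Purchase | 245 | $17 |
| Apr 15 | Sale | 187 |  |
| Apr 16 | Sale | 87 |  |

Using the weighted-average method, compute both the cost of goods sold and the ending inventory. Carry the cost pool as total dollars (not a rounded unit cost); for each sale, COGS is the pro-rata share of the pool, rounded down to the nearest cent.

After Apr 4: 41 on hand, pool $697.00 (≈ $17.0000 each)
After Apr 7: 81 on hand, pool $1,417.00 (≈ $17.4938 each)
Apr 8, sell 60: 60/81 × $1,417.00 → $1,049.62
After Apr 9: 278 on hand, pool $5,764.38 (≈ $20.7352 each)
After Apr 10: 641 on hand, pool $12,661.38 (≈ $19.7525 each)
Apr 13, sell 516: 516/641 × $12,661.38 → $10,192.31
After Apr 14: 370 on hand, pool $6,634.07 (≈ $17.9299 each)
Apr 15, sell 187: 187/370 × $6,634.07 → $3,352.89
Apr 16, sell 87: 87/183 × $3,281.18 → $1,559.90
Total COGS = $1,049.62 + $10,192.31 + $3,352.89 + $1,559.90 = $16,154.72
Ending inventory (cost pool remaining) = $1,721.28

COGS = $16,154.72; ending inventory = $1,721.28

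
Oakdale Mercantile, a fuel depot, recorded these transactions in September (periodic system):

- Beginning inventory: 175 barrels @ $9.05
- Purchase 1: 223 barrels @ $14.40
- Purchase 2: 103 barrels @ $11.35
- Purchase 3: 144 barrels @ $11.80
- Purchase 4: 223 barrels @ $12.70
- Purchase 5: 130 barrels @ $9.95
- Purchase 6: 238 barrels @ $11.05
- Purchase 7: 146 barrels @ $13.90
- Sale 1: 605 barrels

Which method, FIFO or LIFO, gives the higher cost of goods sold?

FIFO

FIFO COGS: 175 @ $9.05 + 223 @ $14.40 + 103 @ $11.35 + 104 @ $11.80 = $7,191.20
LIFO COGS: 146 @ $13.90 + 238 @ $11.05 + 130 @ $9.95 + 91 @ $12.70 = $7,108.50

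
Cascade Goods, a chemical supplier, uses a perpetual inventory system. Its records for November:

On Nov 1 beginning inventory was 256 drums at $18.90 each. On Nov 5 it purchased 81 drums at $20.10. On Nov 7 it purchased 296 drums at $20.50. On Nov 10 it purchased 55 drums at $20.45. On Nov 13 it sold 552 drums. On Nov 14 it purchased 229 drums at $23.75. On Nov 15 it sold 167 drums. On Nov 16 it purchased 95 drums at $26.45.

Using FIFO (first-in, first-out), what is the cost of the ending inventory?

Ending inventory = $7,215.25

Nov 13, 552 sold [FIFO — oldest first]: 256 @ $18.90 + 81 @ $20.10 + 215 @ $20.50 = $10,874.00
Nov 15, 167 sold [FIFO — oldest first]: 81 @ $20.50 + 55 @ $20.45 + 31 @ $23.75 = $3,521.50
Total COGS = $10,874.00 + $3,521.50 = $14,395.50
Ending inventory: 198 @ $23.75 + 95 @ $26.45 = $7,215.25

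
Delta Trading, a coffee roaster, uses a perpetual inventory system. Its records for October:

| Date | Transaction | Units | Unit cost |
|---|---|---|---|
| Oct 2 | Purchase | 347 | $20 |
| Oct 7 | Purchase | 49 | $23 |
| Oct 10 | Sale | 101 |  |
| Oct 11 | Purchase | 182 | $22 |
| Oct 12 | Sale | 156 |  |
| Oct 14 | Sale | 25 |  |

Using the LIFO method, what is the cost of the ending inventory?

Oct 10, 101 sold [LIFO — newest first]: 49 @ $23 + 52 @ $20 = $2,167
Oct 12, 156 sold [LIFO — newest first]: 156 @ $22 = $3,432
Oct 14, 25 sold [LIFO — newest first]: 25 @ $22 = $550
Total COGS = $2,167 + $3,432 + $550 = $6,149
Ending inventory: 295 @ $20 + 1 @ $22 = $5,922

Ending inventory = $5,922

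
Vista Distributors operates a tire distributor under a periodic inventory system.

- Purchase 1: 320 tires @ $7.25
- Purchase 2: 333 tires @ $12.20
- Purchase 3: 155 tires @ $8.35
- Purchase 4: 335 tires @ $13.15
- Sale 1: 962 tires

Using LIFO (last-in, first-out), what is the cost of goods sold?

COGS = $10,769.85

Sale 1 (962) [LIFO — newest first]: 335 @ $13.15 + 155 @ $8.35 + 333 @ $12.20 + 139 @ $7.25 = $10,769.85
Ending inventory: 181 @ $7.25 = $1,312.25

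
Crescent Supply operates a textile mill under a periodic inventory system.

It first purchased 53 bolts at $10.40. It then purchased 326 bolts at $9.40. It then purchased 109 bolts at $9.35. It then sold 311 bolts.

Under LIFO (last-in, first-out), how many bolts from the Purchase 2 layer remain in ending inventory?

Sale 1 (311) [LIFO — newest first]: 109 @ $9.35 + 202 @ $9.40 = $2,917.95
Ending inventory: 53 @ $10.40 + 124 @ $9.40 = $1,716.80
Check: goods available $4,634.75 = COGS $2,917.95 + ending $1,716.80

124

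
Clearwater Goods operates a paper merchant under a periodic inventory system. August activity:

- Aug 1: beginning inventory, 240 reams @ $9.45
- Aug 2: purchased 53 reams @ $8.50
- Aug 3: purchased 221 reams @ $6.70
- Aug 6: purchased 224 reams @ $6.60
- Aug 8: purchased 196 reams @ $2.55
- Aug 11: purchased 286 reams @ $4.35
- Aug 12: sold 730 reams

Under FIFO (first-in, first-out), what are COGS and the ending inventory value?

COGS = $5,624.80; ending inventory = $1,796.70

Aug 12, 730 sold [FIFO — oldest first]: 240 @ $9.45 + 53 @ $8.50 + 221 @ $6.70 + 216 @ $6.60 = $5,624.80
Ending inventory: 8 @ $6.60 + 196 @ $2.55 + 286 @ $4.35 = $1,796.70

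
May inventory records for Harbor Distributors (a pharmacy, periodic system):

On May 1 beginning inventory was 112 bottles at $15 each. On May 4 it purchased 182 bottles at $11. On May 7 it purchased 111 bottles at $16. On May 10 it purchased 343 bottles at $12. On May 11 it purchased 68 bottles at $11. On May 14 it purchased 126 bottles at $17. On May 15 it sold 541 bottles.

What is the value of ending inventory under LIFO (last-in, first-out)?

Ending inventory = $5,394

May 15, 541 sold [LIFO — newest first]: 126 @ $17 + 68 @ $11 + 343 @ $12 + 4 @ $16 = $7,070
Ending inventory: 112 @ $15 + 182 @ $11 + 107 @ $16 = $5,394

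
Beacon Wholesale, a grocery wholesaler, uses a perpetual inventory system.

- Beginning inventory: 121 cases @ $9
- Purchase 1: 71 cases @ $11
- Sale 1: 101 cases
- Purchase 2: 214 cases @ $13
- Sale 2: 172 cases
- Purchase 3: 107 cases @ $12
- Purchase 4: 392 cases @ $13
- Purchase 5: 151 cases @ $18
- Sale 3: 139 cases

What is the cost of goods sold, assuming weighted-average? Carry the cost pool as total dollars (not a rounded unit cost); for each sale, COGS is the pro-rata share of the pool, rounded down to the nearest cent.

COGS = $4,951.43

After Beginning: 121 on hand, pool $1,089.00 (≈ $9.0000 each)
After Purchase 1: 192 on hand, pool $1,870.00 (≈ $9.7396 each)
Sale 1, sell 101: 101/192 × $1,870.00 → $983.69
After Purchase 2: 305 on hand, pool $3,668.31 (≈ $12.0272 each)
Sale 2, sell 172: 172/305 × $3,668.31 → $2,068.68
After Purchase 3: 240 on hand, pool $2,883.63 (≈ $12.0151 each)
After Purchase 4: 632 on hand, pool $7,979.63 (≈ $12.6260 each)
After Purchase 5: 783 on hand, pool $10,697.63 (≈ $13.6624 each)
Sale 3, sell 139: 139/783 × $10,697.63 → $1,899.06
Total COGS = $983.69 + $2,068.68 + $1,899.06 = $4,951.43
Ending inventory (cost pool remaining) = $8,798.57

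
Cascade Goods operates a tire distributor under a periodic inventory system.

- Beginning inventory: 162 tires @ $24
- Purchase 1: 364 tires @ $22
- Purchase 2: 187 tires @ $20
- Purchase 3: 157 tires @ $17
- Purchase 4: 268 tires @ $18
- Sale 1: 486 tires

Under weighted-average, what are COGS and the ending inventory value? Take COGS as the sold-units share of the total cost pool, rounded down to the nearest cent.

Sale 1, sell 486: 486/1138 × $23,129.00 → $9,877.58
Ending inventory (cost pool remaining) = $13,251.42

COGS = $9,877.58; ending inventory = $13,251.42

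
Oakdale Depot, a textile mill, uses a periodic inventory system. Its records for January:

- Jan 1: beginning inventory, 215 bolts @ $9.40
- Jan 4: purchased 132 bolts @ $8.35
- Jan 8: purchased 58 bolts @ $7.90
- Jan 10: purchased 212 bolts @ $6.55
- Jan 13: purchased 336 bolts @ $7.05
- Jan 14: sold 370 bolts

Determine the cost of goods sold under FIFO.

COGS = $3,304.90

Jan 14, 370 sold [FIFO — oldest first]: 215 @ $9.40 + 132 @ $8.35 + 23 @ $7.90 = $3,304.90
Ending inventory: 35 @ $7.90 + 212 @ $6.55 + 336 @ $7.05 = $4,033.90
Check: goods available $7,338.80 = COGS $3,304.90 + ending $4,033.90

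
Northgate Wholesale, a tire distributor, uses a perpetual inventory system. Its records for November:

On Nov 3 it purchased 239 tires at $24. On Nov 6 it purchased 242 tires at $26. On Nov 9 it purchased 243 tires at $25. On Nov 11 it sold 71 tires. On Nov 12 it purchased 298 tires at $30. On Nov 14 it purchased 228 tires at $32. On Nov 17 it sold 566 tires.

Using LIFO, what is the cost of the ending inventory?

Ending inventory = $15,328

Nov 11, 71 sold [LIFO — newest first]: 71 @ $25 = $1,775
Nov 17, 566 sold [LIFO — newest first]: 228 @ $32 + 298 @ $30 + 40 @ $25 = $17,236
Total COGS = $1,775 + $17,236 = $19,011
Ending inventory: 239 @ $24 + 242 @ $26 + 132 @ $25 = $15,328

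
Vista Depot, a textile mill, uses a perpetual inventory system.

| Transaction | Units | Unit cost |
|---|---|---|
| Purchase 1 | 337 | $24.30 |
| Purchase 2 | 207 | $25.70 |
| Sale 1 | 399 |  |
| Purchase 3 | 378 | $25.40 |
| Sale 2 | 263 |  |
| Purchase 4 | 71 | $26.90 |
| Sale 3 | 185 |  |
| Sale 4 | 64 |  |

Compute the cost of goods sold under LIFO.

COGS = $23,027.50

Sale 1 (399) [LIFO — newest first]: 207 @ $25.70 + 192 @ $24.30 = $9,985.50
Sale 2 (263) [LIFO — newest first]: 263 @ $25.40 = $6,680.20
Sale 3 (185) [LIFO — newest first]: 71 @ $26.90 + 114 @ $25.40 = $4,805.50
Sale 4 (64) [LIFO — newest first]: 1 @ $25.40 + 63 @ $24.30 = $1,556.30
Total COGS = $9,985.50 + $6,680.20 + $4,805.50 + $1,556.30 = $23,027.50
Ending inventory: 82 @ $24.30 = $1,992.60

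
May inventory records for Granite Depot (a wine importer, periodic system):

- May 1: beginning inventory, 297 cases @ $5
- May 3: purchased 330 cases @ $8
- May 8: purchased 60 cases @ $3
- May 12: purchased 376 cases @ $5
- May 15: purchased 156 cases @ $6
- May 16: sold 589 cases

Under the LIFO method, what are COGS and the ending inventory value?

COGS = $2,987; ending inventory = $4,134

May 16, 589 sold [LIFO — newest first]: 156 @ $6 + 376 @ $5 + 57 @ $3 = $2,987
Ending inventory: 297 @ $5 + 330 @ $8 + 3 @ $3 = $4,134
Check: goods available $7,121 = COGS $2,987 + ending $4,134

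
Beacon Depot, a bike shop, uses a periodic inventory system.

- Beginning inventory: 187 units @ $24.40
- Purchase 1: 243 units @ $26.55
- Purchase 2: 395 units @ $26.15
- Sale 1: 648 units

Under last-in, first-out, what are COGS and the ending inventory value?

Sale 1 (648) [LIFO — newest first]: 395 @ $26.15 + 243 @ $26.55 + 10 @ $24.40 = $17,024.90
Ending inventory: 177 @ $24.40 = $4,318.80

COGS = $17,024.90; ending inventory = $4,318.80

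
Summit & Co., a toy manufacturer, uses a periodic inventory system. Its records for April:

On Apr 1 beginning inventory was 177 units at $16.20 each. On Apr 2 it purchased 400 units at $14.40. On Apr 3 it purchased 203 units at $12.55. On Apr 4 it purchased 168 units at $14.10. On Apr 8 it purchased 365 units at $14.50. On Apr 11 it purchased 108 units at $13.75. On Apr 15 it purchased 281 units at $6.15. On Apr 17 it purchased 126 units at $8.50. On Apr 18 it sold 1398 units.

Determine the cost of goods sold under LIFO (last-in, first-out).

Apr 18, 1398 sold [LIFO — newest first]: 126 @ $8.50 + 281 @ $6.15 + 108 @ $13.75 + 365 @ $14.50 + 168 @ $14.10 + 203 @ $12.55 + 147 @ $14.40 = $16,609.90
Ending inventory: 177 @ $16.20 + 253 @ $14.40 = $6,510.60
Check: goods available $23,120.50 = COGS $16,609.90 + ending $6,510.60

COGS = $16,609.90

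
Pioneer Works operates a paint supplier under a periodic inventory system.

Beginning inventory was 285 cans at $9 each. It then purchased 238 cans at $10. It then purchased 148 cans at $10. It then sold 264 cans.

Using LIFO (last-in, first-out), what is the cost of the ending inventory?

Ending inventory = $3,785

Sale 1 (264) [LIFO — newest first]: 148 @ $10 + 116 @ $10 = $2,640
Ending inventory: 285 @ $9 + 122 @ $10 = $3,785
Check: goods available $6,425 = COGS $2,640 + ending $3,785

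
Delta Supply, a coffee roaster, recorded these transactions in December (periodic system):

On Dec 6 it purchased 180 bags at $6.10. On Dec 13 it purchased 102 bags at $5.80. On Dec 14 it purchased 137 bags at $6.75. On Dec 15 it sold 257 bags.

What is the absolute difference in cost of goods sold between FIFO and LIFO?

FIFO COGS: 180 @ $6.10 + 77 @ $5.80 = $1,544.60
LIFO COGS: 137 @ $6.75 + 102 @ $5.80 + 18 @ $6.10 = $1,626.15
Difference = |$1,544.60 − $1,626.15| = $81.55

$81.55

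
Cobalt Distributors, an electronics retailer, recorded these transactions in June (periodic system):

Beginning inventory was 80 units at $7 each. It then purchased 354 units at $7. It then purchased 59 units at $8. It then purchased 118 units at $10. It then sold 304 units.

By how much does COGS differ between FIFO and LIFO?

$413

FIFO COGS: 80 @ $7 + 224 @ $7 = $2,128
LIFO COGS: 118 @ $10 + 59 @ $8 + 127 @ $7 = $2,541
Difference = |$2,128 − $2,541| = $413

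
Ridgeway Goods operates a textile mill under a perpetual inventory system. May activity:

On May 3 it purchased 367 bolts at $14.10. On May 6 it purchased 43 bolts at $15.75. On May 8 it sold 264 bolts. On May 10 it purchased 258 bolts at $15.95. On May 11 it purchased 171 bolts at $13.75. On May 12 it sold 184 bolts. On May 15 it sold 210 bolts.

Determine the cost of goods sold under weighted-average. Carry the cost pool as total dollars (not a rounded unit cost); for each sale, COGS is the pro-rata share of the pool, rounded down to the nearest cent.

COGS = $9,626.83

After May 3: 367 on hand, pool $5,174.70 (≈ $14.1000 each)
After May 6: 410 on hand, pool $5,851.95 (≈ $14.2730 each)
May 8, sell 264: 264/410 × $5,851.95 → $3,768.08
After May 10: 404 on hand, pool $6,198.97 (≈ $15.3440 each)
After May 11: 575 on hand, pool $8,550.22 (≈ $14.8699 each)
May 12, sell 184: 184/575 × $8,550.22 → $2,736.07
May 15, sell 210: 210/391 × $5,814.15 → $3,122.68
Total COGS = $3,768.08 + $2,736.07 + $3,122.68 = $9,626.83
Ending inventory (cost pool remaining) = $2,691.47
Check: goods available $12,318.30 = COGS $9,626.83 + ending $2,691.47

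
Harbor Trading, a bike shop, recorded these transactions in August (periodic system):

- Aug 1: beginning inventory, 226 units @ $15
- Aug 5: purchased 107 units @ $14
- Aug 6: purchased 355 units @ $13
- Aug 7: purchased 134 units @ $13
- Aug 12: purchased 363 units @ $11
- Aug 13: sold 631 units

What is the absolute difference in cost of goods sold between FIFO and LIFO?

$1,285

FIFO COGS: 226 @ $15 + 107 @ $14 + 298 @ $13 = $8,762
LIFO COGS: 363 @ $11 + 134 @ $13 + 134 @ $13 = $7,477
Difference = |$8,762 − $7,477| = $1,285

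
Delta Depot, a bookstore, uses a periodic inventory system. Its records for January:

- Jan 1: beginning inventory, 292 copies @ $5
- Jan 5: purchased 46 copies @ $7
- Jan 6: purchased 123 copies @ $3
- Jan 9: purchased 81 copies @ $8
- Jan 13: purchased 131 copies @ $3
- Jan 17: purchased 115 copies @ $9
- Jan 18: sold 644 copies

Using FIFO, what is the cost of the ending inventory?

Ending inventory = $1,122

Jan 18, 644 sold [FIFO — oldest first]: 292 @ $5 + 46 @ $7 + 123 @ $3 + 81 @ $8 + 102 @ $3 = $3,105
Ending inventory: 29 @ $3 + 115 @ $9 = $1,122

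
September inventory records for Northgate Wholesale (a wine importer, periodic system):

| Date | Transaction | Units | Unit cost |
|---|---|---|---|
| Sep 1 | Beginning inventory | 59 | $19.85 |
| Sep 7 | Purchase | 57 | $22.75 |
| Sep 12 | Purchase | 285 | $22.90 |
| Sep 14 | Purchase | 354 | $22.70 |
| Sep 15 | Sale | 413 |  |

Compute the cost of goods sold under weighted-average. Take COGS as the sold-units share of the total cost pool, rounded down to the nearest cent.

Sep 15, sell 413: 413/755 × $17,030.20 → $9,315.85
Ending inventory (cost pool remaining) = $7,714.35
Check: goods available $17,030.20 = COGS $9,315.85 + ending $7,714.35

COGS = $9,315.85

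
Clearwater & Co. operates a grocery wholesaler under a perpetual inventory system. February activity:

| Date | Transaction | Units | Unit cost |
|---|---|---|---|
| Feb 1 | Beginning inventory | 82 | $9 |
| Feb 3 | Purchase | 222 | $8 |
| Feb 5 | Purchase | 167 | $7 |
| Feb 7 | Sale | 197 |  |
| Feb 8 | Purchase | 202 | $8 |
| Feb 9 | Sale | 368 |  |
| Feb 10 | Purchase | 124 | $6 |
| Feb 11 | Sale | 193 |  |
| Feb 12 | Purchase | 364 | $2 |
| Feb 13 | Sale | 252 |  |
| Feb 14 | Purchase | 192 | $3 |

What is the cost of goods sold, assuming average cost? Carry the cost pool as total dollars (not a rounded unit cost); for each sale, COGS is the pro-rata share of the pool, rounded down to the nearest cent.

After Feb 1: 82 on hand, pool $738.00 (≈ $9.0000 each)
After Feb 3: 304 on hand, pool $2,514.00 (≈ $8.2697 each)
After Feb 5: 471 on hand, pool $3,683.00 (≈ $7.8195 each)
Feb 7, sell 197: 197/471 × $3,683.00 → $1,540.44
After Feb 8: 476 on hand, pool $3,758.56 (≈ $7.8961 each)
Feb 9, sell 368: 368/476 × $3,758.56 → $2,905.77
After Feb 10: 232 on hand, pool $1,596.79 (≈ $6.8827 each)
Feb 11, sell 193: 193/232 × $1,596.79 → $1,328.36
After Feb 12: 403 on hand, pool $996.43 (≈ $2.4725 each)
Feb 13, sell 252: 252/403 × $996.43 → $623.07
After Feb 14: 343 on hand, pool $949.36 (≈ $2.7678 each)
Total COGS = $1,540.44 + $2,905.77 + $1,328.36 + $623.07 = $6,397.64
Ending inventory (cost pool remaining) = $949.36
Check: goods available $7,347.00 = COGS $6,397.64 + ending $949.36

COGS = $6,397.64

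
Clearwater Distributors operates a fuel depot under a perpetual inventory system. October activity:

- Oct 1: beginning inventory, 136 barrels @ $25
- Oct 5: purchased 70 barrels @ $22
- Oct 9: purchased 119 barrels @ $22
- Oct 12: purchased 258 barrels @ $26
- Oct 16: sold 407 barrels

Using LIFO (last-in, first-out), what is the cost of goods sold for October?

Oct 16, 407 sold [LIFO — newest first]: 258 @ $26 + 119 @ $22 + 30 @ $22 = $9,986
Ending inventory: 136 @ $25 + 40 @ $22 = $4,280
Check: goods available $14,266 = COGS $9,986 + ending $4,280

COGS = $9,986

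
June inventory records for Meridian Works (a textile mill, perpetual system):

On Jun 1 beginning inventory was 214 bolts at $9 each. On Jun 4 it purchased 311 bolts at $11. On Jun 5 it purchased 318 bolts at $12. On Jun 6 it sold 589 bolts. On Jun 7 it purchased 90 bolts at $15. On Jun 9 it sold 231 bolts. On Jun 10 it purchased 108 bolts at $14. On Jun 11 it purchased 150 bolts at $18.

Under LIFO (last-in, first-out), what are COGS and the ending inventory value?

Jun 6, 589 sold [LIFO — newest first]: 318 @ $12 + 271 @ $11 = $6,797
Jun 9, 231 sold [LIFO — newest first]: 90 @ $15 + 40 @ $11 + 101 @ $9 = $2,699
Total COGS = $6,797 + $2,699 = $9,496
Ending inventory: 113 @ $9 + 108 @ $14 + 150 @ $18 = $5,229
Check: goods available $14,725 = COGS $9,496 + ending $5,229

COGS = $9,496; ending inventory = $5,229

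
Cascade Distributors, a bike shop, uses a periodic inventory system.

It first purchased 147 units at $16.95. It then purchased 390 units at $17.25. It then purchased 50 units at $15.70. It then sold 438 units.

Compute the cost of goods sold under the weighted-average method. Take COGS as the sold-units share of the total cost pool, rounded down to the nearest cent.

Sale 1, sell 438: 438/587 × $10,004.15 → $7,464.76
Ending inventory (cost pool remaining) = $2,539.39

COGS = $7,464.76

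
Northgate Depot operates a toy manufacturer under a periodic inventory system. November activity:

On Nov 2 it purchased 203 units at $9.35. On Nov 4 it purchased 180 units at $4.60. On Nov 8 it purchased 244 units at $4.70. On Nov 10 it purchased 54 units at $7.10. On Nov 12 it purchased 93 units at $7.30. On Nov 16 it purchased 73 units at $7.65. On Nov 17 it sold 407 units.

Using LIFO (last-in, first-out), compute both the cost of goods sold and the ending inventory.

Nov 17, 407 sold [LIFO — newest first]: 73 @ $7.65 + 93 @ $7.30 + 54 @ $7.10 + 187 @ $4.70 = $2,499.65
Ending inventory: 203 @ $9.35 + 180 @ $4.60 + 57 @ $4.70 = $2,993.95
Check: goods available $5,493.60 = COGS $2,499.65 + ending $2,993.95

COGS = $2,499.65; ending inventory = $2,993.95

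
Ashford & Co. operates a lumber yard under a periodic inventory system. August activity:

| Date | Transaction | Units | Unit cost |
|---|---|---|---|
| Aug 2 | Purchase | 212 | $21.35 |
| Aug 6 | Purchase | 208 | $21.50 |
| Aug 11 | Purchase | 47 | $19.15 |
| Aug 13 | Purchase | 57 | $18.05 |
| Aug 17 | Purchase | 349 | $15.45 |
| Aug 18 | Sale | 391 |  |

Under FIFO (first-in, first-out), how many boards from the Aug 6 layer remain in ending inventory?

29

Aug 18, 391 sold [FIFO — oldest first]: 212 @ $21.35 + 179 @ $21.50 = $8,374.70
Ending inventory: 29 @ $21.50 + 47 @ $19.15 + 57 @ $18.05 + 349 @ $15.45 = $7,944.45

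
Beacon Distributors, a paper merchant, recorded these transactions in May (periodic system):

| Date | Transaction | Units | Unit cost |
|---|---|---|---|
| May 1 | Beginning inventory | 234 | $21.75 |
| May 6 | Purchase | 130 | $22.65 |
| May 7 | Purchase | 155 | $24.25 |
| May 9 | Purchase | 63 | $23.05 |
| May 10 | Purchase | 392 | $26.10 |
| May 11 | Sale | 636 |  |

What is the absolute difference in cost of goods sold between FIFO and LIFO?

FIFO COGS: 234 @ $21.75 + 130 @ $22.65 + 155 @ $24.25 + 63 @ $23.05 + 54 @ $26.10 = $14,654.30
LIFO COGS: 392 @ $26.10 + 63 @ $23.05 + 155 @ $24.25 + 26 @ $22.65 = $16,031.00
Difference = |$14,654.30 − $16,031.00| = $1,376.70

$1,376.70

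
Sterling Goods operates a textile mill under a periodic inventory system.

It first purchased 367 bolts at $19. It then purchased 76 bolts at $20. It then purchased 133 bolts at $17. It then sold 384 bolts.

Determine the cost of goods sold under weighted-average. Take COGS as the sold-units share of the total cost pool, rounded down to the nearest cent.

COGS = $7,169.33

Sale 1, sell 384: 384/576 × $10,754.00 → $7,169.33
Ending inventory (cost pool remaining) = $3,584.67
Check: goods available $10,754.00 = COGS $7,169.33 + ending $3,584.67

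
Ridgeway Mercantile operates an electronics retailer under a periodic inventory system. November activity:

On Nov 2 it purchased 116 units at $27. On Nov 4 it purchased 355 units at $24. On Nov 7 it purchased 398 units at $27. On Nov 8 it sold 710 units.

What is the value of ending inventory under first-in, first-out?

Ending inventory = $4,293

Nov 8, 710 sold [FIFO — oldest first]: 116 @ $27 + 355 @ $24 + 239 @ $27 = $18,105
Ending inventory: 159 @ $27 = $4,293
Check: goods available $22,398 = COGS $18,105 + ending $4,293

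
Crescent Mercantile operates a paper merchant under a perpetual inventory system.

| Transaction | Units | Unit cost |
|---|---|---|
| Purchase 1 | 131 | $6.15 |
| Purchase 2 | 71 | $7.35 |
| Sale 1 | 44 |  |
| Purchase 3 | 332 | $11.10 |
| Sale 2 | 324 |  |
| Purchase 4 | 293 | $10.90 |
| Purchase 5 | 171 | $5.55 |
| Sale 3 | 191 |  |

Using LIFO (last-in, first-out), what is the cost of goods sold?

COGS = $5,086.85

Sale 1 (44) [LIFO — newest first]: 44 @ $7.35 = $323.40
Sale 2 (324) [LIFO — newest first]: 324 @ $11.10 = $3,596.40
Sale 3 (191) [LIFO — newest first]: 171 @ $5.55 + 20 @ $10.90 = $1,167.05
Total COGS = $323.40 + $3,596.40 + $1,167.05 = $5,086.85
Ending inventory: 131 @ $6.15 + 27 @ $7.35 + 8 @ $11.10 + 273 @ $10.90 = $4,068.60
Check: goods available $9,155.45 = COGS $5,086.85 + ending $4,068.60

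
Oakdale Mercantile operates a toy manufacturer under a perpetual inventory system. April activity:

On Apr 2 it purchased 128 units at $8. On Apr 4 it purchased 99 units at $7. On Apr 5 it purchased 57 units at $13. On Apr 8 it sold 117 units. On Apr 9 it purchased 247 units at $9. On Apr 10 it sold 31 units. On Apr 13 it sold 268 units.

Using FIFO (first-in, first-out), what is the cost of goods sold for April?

COGS = $3,646

Apr 8, 117 sold [FIFO — oldest first]: 117 @ $8 = $936
Apr 10, 31 sold [FIFO — oldest first]: 11 @ $8 + 20 @ $7 = $228
Apr 13, 268 sold [FIFO — oldest first]: 79 @ $7 + 57 @ $13 + 132 @ $9 = $2,482
Total COGS = $936 + $228 + $2,482 = $3,646
Ending inventory: 115 @ $9 = $1,035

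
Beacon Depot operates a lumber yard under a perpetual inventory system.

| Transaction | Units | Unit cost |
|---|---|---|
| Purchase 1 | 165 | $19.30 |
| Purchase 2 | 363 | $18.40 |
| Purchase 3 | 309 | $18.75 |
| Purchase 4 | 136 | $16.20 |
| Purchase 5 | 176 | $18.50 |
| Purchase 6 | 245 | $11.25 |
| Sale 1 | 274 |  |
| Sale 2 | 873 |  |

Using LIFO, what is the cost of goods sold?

Sale 1 (274) [LIFO — newest first]: 245 @ $11.25 + 29 @ $18.50 = $3,292.75
Sale 2 (873) [LIFO — newest first]: 147 @ $18.50 + 136 @ $16.20 + 309 @ $18.75 + 281 @ $18.40 = $15,886.85
Total COGS = $3,292.75 + $15,886.85 = $19,179.60
Ending inventory: 165 @ $19.30 + 82 @ $18.40 = $4,693.30

COGS = $19,179.60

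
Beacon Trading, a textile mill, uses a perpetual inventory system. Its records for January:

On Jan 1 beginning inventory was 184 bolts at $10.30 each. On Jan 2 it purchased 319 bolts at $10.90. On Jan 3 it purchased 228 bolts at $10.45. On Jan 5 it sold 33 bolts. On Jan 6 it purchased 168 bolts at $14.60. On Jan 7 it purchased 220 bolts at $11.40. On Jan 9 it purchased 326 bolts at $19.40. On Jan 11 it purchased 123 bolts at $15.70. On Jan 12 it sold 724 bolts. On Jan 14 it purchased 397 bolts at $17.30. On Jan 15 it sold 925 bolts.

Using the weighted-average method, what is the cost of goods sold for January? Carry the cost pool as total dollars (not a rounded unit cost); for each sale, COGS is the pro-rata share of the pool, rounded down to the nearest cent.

COGS = $23,677.92

After Jan 1: 184 on hand, pool $1,895.20 (≈ $10.3000 each)
After Jan 2: 503 on hand, pool $5,372.30 (≈ $10.6805 each)
After Jan 3: 731 on hand, pool $7,754.90 (≈ $10.6086 each)
Jan 5, sell 33: 33/731 × $7,754.90 → $350.08
After Jan 6: 866 on hand, pool $9,857.62 (≈ $11.3829 each)
After Jan 7: 1086 on hand, pool $12,365.62 (≈ $11.3864 each)
After Jan 9: 1412 on hand, pool $18,690.02 (≈ $13.2366 each)
After Jan 11: 1535 on hand, pool $20,621.12 (≈ $13.4340 each)
Jan 12, sell 724: 724/1535 × $20,621.12 → $9,726.18
After Jan 14: 1208 on hand, pool $17,763.04 (≈ $14.7045 each)
Jan 15, sell 925: 925/1208 × $17,763.04 → $13,601.66
Total COGS = $350.08 + $9,726.18 + $13,601.66 = $23,677.92
Ending inventory (cost pool remaining) = $4,161.38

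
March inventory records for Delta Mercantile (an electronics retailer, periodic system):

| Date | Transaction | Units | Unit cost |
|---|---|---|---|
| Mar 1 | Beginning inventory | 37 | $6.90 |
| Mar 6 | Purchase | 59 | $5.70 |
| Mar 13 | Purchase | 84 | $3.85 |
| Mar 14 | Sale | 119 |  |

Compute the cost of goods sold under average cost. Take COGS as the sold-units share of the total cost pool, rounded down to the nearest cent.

COGS = $604.91

Mar 14, sell 119: 119/180 × $915.00 → $604.91
Ending inventory (cost pool remaining) = $310.09
Check: goods available $915.00 = COGS $604.91 + ending $310.09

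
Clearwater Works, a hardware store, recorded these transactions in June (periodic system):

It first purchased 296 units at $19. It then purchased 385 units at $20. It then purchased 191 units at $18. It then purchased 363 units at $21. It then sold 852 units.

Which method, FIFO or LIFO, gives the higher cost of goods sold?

LIFO

FIFO COGS: 296 @ $19 + 385 @ $20 + 171 @ $18 = $16,402
LIFO COGS: 363 @ $21 + 191 @ $18 + 298 @ $20 = $17,021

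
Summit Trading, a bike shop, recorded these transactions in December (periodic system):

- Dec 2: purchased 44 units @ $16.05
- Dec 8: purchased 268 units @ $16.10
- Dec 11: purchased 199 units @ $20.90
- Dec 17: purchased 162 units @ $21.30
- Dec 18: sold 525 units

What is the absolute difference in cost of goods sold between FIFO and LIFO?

FIFO COGS: 44 @ $16.05 + 268 @ $16.10 + 199 @ $20.90 + 14 @ $21.30 = $9,478.30
LIFO COGS: 162 @ $21.30 + 199 @ $20.90 + 164 @ $16.10 = $10,250.10
Difference = |$9,478.30 − $10,250.10| = $771.80

$771.80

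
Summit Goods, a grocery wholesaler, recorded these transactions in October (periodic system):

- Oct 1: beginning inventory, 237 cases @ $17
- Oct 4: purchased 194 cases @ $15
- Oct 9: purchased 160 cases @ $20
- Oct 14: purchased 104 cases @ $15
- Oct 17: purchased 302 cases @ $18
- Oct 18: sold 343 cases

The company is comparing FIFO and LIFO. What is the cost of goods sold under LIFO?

FIFO COGS: 237 @ $17 + 106 @ $15 = $5,619
LIFO COGS: 302 @ $18 + 41 @ $15 = $6,051

COGS = $6,051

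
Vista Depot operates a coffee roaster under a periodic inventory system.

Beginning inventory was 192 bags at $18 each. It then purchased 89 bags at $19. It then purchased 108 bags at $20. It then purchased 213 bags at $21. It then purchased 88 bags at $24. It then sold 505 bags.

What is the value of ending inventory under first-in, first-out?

Sale 1 (505) [FIFO — oldest first]: 192 @ $18 + 89 @ $19 + 108 @ $20 + 116 @ $21 = $9,743
Ending inventory: 97 @ $21 + 88 @ $24 = $4,149
Check: goods available $13,892 = COGS $9,743 + ending $4,149

Ending inventory = $4,149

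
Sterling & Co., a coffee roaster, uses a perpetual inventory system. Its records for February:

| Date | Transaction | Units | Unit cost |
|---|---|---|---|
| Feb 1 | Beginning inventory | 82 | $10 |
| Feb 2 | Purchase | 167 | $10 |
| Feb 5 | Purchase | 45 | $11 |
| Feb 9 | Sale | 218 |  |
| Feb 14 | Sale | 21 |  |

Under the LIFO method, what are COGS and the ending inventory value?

Feb 9, 218 sold [LIFO — newest first]: 45 @ $11 + 167 @ $10 + 6 @ $10 = $2,225
Feb 14, 21 sold [LIFO — newest first]: 21 @ $10 = $210
Total COGS = $2,225 + $210 = $2,435
Ending inventory: 55 @ $10 = $550
Check: goods available $2,985 = COGS $2,435 + ending $550

COGS = $2,435; ending inventory = $550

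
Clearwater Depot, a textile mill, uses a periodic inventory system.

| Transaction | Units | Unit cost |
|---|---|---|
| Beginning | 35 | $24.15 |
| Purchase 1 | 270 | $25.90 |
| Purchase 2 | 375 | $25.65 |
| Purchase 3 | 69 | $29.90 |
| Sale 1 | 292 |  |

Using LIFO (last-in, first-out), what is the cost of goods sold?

COGS = $7,783.05

Sale 1 (292) [LIFO — newest first]: 69 @ $29.90 + 223 @ $25.65 = $7,783.05
Ending inventory: 35 @ $24.15 + 270 @ $25.90 + 152 @ $25.65 = $11,737.05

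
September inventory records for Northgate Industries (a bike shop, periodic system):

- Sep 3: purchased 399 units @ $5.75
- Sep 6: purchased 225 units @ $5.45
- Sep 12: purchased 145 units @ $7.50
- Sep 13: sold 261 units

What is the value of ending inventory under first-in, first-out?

Ending inventory = $3,107.25

Sep 13, 261 sold [FIFO — oldest first]: 261 @ $5.75 = $1,500.75
Ending inventory: 138 @ $5.75 + 225 @ $5.45 + 145 @ $7.50 = $3,107.25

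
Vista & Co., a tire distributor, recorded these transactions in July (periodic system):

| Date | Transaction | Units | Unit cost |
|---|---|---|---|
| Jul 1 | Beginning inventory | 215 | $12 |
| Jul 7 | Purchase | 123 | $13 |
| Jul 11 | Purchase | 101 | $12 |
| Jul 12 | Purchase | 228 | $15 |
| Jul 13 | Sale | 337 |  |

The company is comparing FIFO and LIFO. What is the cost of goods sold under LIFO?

FIFO COGS: 215 @ $12 + 122 @ $13 = $4,166
LIFO COGS: 228 @ $15 + 101 @ $12 + 8 @ $13 = $4,736

COGS = $4,736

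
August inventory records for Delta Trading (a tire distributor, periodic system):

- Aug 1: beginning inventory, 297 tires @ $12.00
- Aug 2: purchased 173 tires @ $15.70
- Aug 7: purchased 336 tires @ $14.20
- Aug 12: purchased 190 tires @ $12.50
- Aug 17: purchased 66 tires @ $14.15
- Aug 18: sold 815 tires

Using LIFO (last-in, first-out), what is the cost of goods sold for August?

Aug 18, 815 sold [LIFO — newest first]: 66 @ $14.15 + 190 @ $12.50 + 336 @ $14.20 + 173 @ $15.70 + 50 @ $12.00 = $11,396.20
Ending inventory: 247 @ $12.00 = $2,964.00
Check: goods available $14,360.20 = COGS $11,396.20 + ending $2,964.00

COGS = $11,396.20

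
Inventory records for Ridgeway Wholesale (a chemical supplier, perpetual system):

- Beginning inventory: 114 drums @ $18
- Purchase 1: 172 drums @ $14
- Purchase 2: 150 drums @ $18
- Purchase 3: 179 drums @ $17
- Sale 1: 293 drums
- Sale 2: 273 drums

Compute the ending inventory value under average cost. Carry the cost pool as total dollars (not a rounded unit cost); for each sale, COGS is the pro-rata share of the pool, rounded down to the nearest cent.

After Beginning: 114 on hand, pool $2,052.00 (≈ $18.0000 each)
After Purchase 1: 286 on hand, pool $4,460.00 (≈ $15.5944 each)
After Purchase 2: 436 on hand, pool $7,160.00 (≈ $16.4220 each)
After Purchase 3: 615 on hand, pool $10,203.00 (≈ $16.5902 each)
Sale 1, sell 293: 293/615 × $10,203.00 → $4,860.94
Sale 2, sell 273: 273/322 × $5,342.06 → $4,529.13
Total COGS = $4,860.94 + $4,529.13 = $9,390.07
Ending inventory (cost pool remaining) = $812.93
Check: goods available $10,203.00 = COGS $9,390.07 + ending $812.93

Ending inventory = $812.93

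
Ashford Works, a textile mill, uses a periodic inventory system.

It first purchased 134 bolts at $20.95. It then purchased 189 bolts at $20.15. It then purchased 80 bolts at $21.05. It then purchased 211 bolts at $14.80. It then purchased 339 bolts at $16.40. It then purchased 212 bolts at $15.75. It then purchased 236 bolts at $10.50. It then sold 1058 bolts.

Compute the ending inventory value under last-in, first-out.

Ending inventory = $7,036.65

Sale 1 (1058) [LIFO — newest first]: 236 @ $10.50 + 212 @ $15.75 + 339 @ $16.40 + 211 @ $14.80 + 60 @ $21.05 = $15,762.40
Ending inventory: 134 @ $20.95 + 189 @ $20.15 + 20 @ $21.05 = $7,036.65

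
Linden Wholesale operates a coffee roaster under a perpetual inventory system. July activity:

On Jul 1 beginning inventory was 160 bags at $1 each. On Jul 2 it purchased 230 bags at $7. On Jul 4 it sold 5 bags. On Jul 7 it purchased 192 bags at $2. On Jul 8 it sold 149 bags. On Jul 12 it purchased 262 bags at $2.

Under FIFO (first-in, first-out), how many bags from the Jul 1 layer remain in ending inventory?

6

Jul 4, 5 sold [FIFO — oldest first]: 5 @ $1 = $5
Jul 8, 149 sold [FIFO — oldest first]: 149 @ $1 = $149
Total COGS = $5 + $149 = $154
Ending inventory: 6 @ $1 + 230 @ $7 + 192 @ $2 + 262 @ $2 = $2,524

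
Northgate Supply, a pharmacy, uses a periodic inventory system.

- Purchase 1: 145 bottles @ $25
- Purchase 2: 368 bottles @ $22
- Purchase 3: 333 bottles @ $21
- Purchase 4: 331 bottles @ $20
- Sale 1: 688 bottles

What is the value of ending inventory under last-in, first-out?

Sale 1 (688) [LIFO — newest first]: 331 @ $20 + 333 @ $21 + 24 @ $22 = $14,141
Ending inventory: 145 @ $25 + 344 @ $22 = $11,193

Ending inventory = $11,193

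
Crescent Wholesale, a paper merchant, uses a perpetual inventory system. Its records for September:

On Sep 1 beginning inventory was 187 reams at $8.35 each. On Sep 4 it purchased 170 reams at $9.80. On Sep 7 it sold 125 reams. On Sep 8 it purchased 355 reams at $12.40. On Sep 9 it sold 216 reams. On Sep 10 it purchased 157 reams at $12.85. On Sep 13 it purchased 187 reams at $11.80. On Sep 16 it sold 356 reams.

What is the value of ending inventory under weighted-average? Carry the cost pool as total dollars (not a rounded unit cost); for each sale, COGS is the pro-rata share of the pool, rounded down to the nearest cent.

Ending inventory = $4,183.41

After Sep 1: 187 on hand, pool $1,561.45 (≈ $8.3500 each)
After Sep 4: 357 on hand, pool $3,227.45 (≈ $9.0405 each)
Sep 7, sell 125: 125/357 × $3,227.45 → $1,130.05
After Sep 8: 587 on hand, pool $6,499.40 (≈ $11.0722 each)
Sep 9, sell 216: 216/587 × $6,499.40 → $2,391.60
After Sep 10: 528 on hand, pool $6,125.25 (≈ $11.6009 each)
After Sep 13: 715 on hand, pool $8,331.85 (≈ $11.6529 each)
Sep 16, sell 356: 356/715 × $8,331.85 → $4,148.44
Total COGS = $1,130.05 + $2,391.60 + $4,148.44 = $7,670.09
Ending inventory (cost pool remaining) = $4,183.41
Check: goods available $11,853.50 = COGS $7,670.09 + ending $4,183.41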